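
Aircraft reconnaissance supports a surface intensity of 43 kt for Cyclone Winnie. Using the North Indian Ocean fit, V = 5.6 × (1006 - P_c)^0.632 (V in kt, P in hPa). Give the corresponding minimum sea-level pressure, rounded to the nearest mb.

ΔP = (V / 5.6)^(1/0.632) = (43/5.6)^1.582.
43/5.6 = 7.679; 7.679^1.582 ≈ 25.16 mb.
P_c = 1006 − 25.16 = 980.84 ≈ 981 mb.

981 mb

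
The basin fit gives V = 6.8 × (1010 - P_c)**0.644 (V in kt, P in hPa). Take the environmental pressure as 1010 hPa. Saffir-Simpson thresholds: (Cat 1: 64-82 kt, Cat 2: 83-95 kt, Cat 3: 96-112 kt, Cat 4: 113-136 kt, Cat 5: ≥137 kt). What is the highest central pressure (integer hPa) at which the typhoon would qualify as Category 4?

Category 4 begins at V = 113 kt.
Required ΔP = (113/6.8)^(1/0.644) = 16.618^1.553 ≈ 78.58 hPa.
P_c ≤ 1010 − 78.58 = 931.42, so the highest integer P_c is 931 hPa.

931 hPa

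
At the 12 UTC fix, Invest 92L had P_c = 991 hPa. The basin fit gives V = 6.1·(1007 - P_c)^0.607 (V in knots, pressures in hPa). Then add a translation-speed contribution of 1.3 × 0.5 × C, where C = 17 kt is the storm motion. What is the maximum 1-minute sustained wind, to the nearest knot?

44 kt

ΔP = 1007 − 991 = 16 hPa.
16^0.607 ≈ 5.381.
V ≈ 6.1 × 5.381 ≈ 32.8 kt.
Translation term: 1.3 × 0.5 × 17 = 11.05 kt.
Corrected V ≈ 43.85 kt → 44 kt.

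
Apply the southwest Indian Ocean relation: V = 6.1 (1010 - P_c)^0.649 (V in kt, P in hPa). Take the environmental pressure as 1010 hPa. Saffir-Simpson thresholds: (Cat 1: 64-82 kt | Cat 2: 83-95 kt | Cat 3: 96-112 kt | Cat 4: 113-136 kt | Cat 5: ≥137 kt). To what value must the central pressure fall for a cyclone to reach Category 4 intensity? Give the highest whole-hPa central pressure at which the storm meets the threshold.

Category 4 begins at V = 113 kt.
Required ΔP = (113/6.1)^(1/0.649) = 18.525^1.541 ≈ 89.82 hPa.
P_c ≤ 1010 − 89.82 = 920.18, so the highest integer P_c is 920 hPa.

920 hPa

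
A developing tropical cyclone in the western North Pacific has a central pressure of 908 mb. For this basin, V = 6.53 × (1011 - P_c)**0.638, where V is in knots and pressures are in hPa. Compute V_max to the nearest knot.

126 kt

ΔP = 1011 − 908 = 103 mb.
103^0.638 ≈ 19.239.
V ≈ 6.53 × 19.239 ≈ 125.6 kt.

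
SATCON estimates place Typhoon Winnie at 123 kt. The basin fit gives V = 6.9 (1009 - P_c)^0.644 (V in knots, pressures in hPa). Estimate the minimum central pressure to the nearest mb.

921 mb

ΔP = (V / 6.9)^(1/0.644) = (123/6.9)^1.553.
123/6.9 = 17.826; 17.826^1.553 ≈ 87.63 mb.
P_c = 1009 − 87.63 = 921.37 ≈ 921 mb.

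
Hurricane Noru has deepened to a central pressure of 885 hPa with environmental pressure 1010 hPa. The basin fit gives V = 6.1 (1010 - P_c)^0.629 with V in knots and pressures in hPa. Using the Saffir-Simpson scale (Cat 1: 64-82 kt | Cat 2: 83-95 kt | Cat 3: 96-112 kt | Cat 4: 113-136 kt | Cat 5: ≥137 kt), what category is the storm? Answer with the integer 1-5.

ΔP = 1010 − 885 = 125 hPa.
V ≈ 6.1 × 125^0.629 = 6.1 × 20.84 ≈ 127 kt.
127 kt falls in the Category 4 band.

4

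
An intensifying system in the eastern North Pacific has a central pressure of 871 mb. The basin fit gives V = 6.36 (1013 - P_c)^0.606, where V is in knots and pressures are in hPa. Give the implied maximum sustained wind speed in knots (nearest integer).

128 kt

ΔP = 1013 − 871 = 142 mb.
142^0.606 ≈ 20.151.
V ≈ 6.36 × 20.151 ≈ 128.2 kt.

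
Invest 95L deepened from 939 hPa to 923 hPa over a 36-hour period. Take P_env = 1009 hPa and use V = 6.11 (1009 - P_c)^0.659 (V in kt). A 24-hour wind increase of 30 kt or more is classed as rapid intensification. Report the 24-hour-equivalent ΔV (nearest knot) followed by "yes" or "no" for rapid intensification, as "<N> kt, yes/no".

V₁: ΔP = 70, V ≈ 6.11 × 70^0.659 ≈ 100.45 kt.
V₂: ΔP = 86, V ≈ 6.11 × 86^0.659 ≈ 115.05 kt.
ΔV over 36 h = 14.60 kt → 24 h equivalent = 14.60 × 24/36 ≈ 9.73 kt.
10 kt < 30 kt ⇒ not rapid intensification.

10 kt, no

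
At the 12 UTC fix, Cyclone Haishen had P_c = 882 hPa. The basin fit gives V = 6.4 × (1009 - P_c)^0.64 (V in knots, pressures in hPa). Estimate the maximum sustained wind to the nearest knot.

ΔP = 1009 − 882 = 127 hPa.
127^0.64 ≈ 22.204.
V ≈ 6.4 × 22.204 ≈ 142.1 kt.

142 kt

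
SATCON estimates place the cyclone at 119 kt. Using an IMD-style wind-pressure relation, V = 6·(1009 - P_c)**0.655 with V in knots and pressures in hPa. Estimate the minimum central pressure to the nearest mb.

913 mb

ΔP = (V / 6)^(1/0.655) = (119/6)^1.527.
119/6 = 19.833; 19.833^1.527 ≈ 95.67 mb.
P_c = 1009 − 95.67 = 913.33 ≈ 913 mb.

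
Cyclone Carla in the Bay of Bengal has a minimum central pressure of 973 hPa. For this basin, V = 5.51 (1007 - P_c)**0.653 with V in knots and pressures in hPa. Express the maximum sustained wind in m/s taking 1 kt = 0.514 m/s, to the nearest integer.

28 m/s

ΔP = 1007 − 973 = 34 hPa.
V ≈ 5.51 × 34^0.653 = 5.51 × 10.001 ≈ 55.107 kt.
55.107 × 0.514 ≈ 28.33 m/s → 28 m/s.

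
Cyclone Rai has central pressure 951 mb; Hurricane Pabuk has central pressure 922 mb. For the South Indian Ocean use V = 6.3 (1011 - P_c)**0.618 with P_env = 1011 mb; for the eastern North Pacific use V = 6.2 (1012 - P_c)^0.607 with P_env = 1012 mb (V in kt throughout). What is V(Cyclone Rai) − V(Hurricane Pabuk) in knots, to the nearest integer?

-16 kt

Cyclone Rai: ΔP = 60; V ≈ 6.3 × 60^0.618 ≈ 79.11 kt.
Hurricane Pabuk: ΔP = 90; V ≈ 6.2 × 90^0.607 ≈ 95.20 kt.
Difference ≈ 79.11 − 95.20 = -16.09 → -16 kt.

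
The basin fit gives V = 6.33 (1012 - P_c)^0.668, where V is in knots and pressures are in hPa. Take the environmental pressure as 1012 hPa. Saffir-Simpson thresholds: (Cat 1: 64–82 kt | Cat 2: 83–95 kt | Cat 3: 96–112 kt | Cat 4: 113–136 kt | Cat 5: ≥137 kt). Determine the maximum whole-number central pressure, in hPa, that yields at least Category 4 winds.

937 hPa

Category 4 begins at V = 113 kt.
Required ΔP = (113/6.33)^(1/0.668) = 17.852^1.497 ≈ 74.78 hPa.
P_c ≤ 1012 − 74.78 = 937.22, so the highest integer P_c is 937 hPa.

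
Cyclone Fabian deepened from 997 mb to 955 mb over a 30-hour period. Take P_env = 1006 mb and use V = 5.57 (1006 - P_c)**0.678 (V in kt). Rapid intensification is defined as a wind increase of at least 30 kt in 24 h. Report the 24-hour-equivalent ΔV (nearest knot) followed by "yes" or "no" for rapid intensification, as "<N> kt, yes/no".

44 kt, yes

V₁: ΔP = 9, V ≈ 5.57 × 9^0.678 ≈ 24.71 kt.
V₂: ΔP = 51, V ≈ 5.57 × 51^0.678 ≈ 80.09 kt.
ΔV over 30 h = 55.38 kt → 24 h equivalent = 55.38 × 24/30 ≈ 44.30 kt.
44 kt ≥ 30 kt ⇒ rapid intensification.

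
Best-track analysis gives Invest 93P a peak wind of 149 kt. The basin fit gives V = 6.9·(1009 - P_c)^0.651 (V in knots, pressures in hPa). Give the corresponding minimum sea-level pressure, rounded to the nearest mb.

ΔP = (V / 6.9)^(1/0.651) = (149/6.9)^1.536.
149/6.9 = 21.594; 21.594^1.536 ≈ 112.12 mb.
P_c = 1009 − 112.12 = 896.88 ≈ 897 mb.

897 mb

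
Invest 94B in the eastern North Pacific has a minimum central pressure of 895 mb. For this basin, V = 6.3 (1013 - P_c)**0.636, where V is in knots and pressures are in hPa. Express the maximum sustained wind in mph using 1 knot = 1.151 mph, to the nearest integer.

ΔP = 1013 − 895 = 118 mb.
V ≈ 6.3 × 118^0.636 = 6.3 × 20.783 ≈ 130.936 kt.
130.936 × 1.151 ≈ 150.71 mph → 151 mph.

151 mph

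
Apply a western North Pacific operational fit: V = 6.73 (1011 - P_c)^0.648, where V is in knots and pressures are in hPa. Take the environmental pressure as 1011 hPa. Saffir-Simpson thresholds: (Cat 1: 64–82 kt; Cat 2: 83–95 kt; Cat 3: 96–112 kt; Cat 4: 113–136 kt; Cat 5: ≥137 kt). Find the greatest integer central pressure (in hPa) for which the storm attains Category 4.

Category 4 begins at V = 113 kt.
Required ΔP = (113/6.73)^(1/0.648) = 16.790^1.543 ≈ 77.72 hPa.
P_c ≤ 1011 − 77.72 = 933.28, so the highest integer P_c is 933 hPa.

933 hPa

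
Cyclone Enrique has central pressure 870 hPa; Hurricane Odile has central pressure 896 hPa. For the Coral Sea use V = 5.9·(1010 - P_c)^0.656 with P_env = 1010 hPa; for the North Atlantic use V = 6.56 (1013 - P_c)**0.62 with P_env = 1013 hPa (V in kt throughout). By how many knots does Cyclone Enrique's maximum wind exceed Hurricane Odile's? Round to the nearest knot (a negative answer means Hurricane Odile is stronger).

Cyclone Enrique: ΔP = 140; V ≈ 5.9 × 140^0.656 ≈ 150.91 kt.
Hurricane Odile: ΔP = 117; V ≈ 6.56 × 117^0.62 ≈ 125.65 kt.
Difference ≈ 150.91 − 125.65 = 25.26 → 25 kt.

25 kt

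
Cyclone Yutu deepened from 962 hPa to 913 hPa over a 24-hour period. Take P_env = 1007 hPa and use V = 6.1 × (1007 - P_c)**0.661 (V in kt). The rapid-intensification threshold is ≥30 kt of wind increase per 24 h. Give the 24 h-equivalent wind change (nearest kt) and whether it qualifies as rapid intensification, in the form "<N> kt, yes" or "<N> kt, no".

V₁: ΔP = 45, V ≈ 6.1 × 45^0.661 ≈ 75.53 kt.
V₂: ΔP = 94, V ≈ 6.1 × 94^0.661 ≈ 122.90 kt.
ΔV over 24 h = 47.37 kt → 24 h equivalent = 47.37 × 24/24 ≈ 47.37 kt.
47 kt ≥ 30 kt ⇒ rapid intensification.

47 kt, yes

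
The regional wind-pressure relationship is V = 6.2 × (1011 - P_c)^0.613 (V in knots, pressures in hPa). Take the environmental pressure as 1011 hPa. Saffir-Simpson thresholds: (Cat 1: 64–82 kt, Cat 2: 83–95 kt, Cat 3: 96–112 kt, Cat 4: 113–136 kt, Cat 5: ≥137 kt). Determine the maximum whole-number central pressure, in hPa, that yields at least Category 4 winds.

Category 4 begins at V = 113 kt.
Required ΔP = (113/6.2)^(1/0.613) = 18.226^1.631 ≈ 113.92 hPa.
P_c ≤ 1011 − 113.92 = 897.08, so the highest integer P_c is 897 hPa.

897 hPa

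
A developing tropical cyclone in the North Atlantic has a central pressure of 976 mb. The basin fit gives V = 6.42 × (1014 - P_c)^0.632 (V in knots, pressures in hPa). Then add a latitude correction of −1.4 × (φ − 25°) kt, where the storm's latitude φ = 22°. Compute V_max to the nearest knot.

68 kt

ΔP = 1014 − 976 = 38 mb.
38^0.632 ≈ 9.964.
V ≈ 6.42 × 9.964 ≈ 64.0 kt.
Latitude correction: −1.4 × (22 − 25) = 4.2 kt.
Corrected V ≈ 68.2 kt → 68 kt.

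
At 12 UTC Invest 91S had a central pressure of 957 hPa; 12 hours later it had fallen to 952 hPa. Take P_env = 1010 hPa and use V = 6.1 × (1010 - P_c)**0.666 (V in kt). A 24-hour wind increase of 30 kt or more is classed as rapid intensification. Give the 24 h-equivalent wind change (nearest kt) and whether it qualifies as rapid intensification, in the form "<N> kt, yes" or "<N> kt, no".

V₁: ΔP = 53, V ≈ 6.1 × 53^0.666 ≈ 85.84 kt.
V₂: ΔP = 58, V ≈ 6.1 × 58^0.666 ≈ 91.15 kt.
ΔV over 12 h = 5.31 kt → 24 h equivalent = 5.31 × 24/12 ≈ 10.62 kt.
11 kt < 30 kt ⇒ not rapid intensification.

11 kt, no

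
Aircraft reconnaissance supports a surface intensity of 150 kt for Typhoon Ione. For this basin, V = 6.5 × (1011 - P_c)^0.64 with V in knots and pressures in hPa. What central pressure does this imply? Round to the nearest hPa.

876 hPa

ΔP = (V / 6.5)^(1/0.64) = (150/6.5)^1.562.
150/6.5 = 23.077; 23.077^1.562 ≈ 134.89 hPa.
P_c = 1011 − 134.89 = 876.11 ≈ 876 hPa.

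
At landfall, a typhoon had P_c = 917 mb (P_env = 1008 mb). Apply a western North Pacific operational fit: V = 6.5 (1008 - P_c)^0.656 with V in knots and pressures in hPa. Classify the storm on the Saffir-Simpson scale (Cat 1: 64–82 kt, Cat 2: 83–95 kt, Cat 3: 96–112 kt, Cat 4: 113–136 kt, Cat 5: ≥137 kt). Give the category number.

ΔP = 1008 − 917 = 91 mb.
V ≈ 6.5 × 91^0.656 = 6.5 × 19.28 ≈ 125 kt.
125 kt falls in the Category 4 band.

4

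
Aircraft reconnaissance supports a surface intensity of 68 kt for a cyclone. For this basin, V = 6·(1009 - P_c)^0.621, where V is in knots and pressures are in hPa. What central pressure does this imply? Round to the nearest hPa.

959 hPa

ΔP = (V / 6)^(1/0.621) = (68/6)^1.610.
68/6 = 11.333; 11.333^1.610 ≈ 49.87 hPa.
P_c = 1009 − 49.87 = 959.13 ≈ 959 hPa.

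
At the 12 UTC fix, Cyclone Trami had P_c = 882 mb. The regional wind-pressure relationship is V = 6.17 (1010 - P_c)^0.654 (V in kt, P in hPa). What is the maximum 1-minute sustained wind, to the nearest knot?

147 kt

ΔP = 1010 − 882 = 128 mb.
128^0.654 ≈ 23.884.
V ≈ 6.17 × 23.884 ≈ 147.4 kt.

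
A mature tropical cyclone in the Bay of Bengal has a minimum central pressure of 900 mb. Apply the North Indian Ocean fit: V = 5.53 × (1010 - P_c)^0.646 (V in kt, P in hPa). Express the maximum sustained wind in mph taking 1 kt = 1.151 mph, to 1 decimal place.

132.6 mph

ΔP = 1010 − 900 = 110 mb.
V ≈ 5.53 × 110^0.646 = 5.53 × 20.832 ≈ 115.203 kt.
115.203 × 1.151 ≈ 132.60 mph → 132.6 mph.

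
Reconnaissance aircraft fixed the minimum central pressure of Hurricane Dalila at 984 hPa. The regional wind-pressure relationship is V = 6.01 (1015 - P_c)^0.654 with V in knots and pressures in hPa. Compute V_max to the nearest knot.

57 kt

ΔP = 1015 − 984 = 31 hPa.
31^0.654 ≈ 9.448.
V ≈ 6.01 × 9.448 ≈ 56.8 kt.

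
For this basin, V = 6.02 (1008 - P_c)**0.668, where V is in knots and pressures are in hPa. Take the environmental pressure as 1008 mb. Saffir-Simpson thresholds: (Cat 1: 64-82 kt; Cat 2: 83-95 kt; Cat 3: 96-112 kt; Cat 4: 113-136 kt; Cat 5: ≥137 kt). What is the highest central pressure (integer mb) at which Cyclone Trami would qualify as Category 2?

957 mb

Category 2 begins at V = 83 kt.
Required ΔP = (83/6.02)^(1/0.668) = 13.787^1.497 ≈ 50.79 mb.
P_c ≤ 1008 − 50.79 = 957.21, so the highest integer P_c is 957 mb.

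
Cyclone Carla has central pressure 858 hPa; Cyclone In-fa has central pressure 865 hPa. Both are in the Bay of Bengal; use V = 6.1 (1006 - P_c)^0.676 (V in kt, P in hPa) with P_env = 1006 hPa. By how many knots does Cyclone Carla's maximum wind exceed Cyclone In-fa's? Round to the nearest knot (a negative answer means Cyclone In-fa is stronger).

6 kt

Cyclone Carla: ΔP = 148; V ≈ 6.1 × 148^0.676 ≈ 178.82 kt.
Cyclone In-fa: ΔP = 141; V ≈ 6.1 × 141^0.676 ≈ 173.06 kt.
Difference ≈ 178.82 − 173.06 = 5.76 → 6 kt.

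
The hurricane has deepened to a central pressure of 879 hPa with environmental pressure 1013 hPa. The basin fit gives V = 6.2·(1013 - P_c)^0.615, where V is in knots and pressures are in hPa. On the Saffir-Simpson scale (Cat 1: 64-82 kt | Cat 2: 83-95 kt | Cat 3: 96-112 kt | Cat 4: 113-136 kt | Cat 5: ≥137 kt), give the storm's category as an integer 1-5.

4

ΔP = 1013 − 879 = 134 hPa.
V ≈ 6.2 × 134^0.615 = 6.2 × 20.33 ≈ 126 kt.
126 kt falls in the Category 4 band.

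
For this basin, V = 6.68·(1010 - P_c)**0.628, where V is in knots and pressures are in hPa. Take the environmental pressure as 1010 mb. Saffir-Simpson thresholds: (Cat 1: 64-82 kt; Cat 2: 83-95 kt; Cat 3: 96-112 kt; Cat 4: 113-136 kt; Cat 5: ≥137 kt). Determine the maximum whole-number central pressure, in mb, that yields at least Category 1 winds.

973 mb

Category 1 begins at V = 64 kt.
Required ΔP = (64/6.68)^(1/0.628) = 9.581^1.592 ≈ 36.54 mb.
P_c ≤ 1010 − 36.54 = 973.46, so the highest integer P_c is 973 mb.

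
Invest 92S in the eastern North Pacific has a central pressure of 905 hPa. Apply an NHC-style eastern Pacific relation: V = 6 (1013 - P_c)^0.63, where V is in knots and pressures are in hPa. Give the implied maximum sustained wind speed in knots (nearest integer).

ΔP = 1013 − 905 = 108 hPa.
108^0.63 ≈ 19.101.
V ≈ 6 × 19.101 ≈ 114.6 kt.

115 kt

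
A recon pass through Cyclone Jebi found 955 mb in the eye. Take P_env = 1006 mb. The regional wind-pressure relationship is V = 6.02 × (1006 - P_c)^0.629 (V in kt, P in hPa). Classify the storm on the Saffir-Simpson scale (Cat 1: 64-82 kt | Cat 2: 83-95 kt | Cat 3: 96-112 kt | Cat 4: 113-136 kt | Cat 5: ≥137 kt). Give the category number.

ΔP = 1006 − 955 = 51 mb.
V ≈ 6.02 × 51^0.629 = 6.02 × 11.86 ≈ 71 kt.
71 kt falls in the Category 1 band.

1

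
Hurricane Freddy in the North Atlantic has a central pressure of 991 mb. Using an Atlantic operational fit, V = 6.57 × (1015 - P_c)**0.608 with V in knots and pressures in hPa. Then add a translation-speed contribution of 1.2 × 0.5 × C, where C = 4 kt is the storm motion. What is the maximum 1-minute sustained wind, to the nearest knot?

48 kt

ΔP = 1015 − 991 = 24 mb.
24^0.608 ≈ 6.905.
V ≈ 6.57 × 6.905 ≈ 45.4 kt.
Translation term: 1.2 × 0.5 × 4 = 2.4 kt.
Corrected V ≈ 47.8 kt → 48 kt.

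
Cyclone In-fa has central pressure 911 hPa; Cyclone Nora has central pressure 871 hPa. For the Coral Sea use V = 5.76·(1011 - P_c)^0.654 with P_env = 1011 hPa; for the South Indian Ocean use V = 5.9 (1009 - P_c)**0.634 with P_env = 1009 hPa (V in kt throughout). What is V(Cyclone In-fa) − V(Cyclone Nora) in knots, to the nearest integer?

-17 kt

Cyclone In-fa: ΔP = 100; V ≈ 5.76 × 100^0.654 ≈ 117.06 kt.
Cyclone Nora: ΔP = 138; V ≈ 5.9 × 138^0.634 ≈ 134.13 kt.
Difference ≈ 117.06 − 134.13 = -17.07 → -17 kt.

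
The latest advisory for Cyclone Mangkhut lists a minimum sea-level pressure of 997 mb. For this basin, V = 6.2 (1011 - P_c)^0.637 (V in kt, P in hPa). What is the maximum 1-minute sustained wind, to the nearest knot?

33 kt

ΔP = 1011 − 997 = 14 mb.
14^0.637 ≈ 5.371.
V ≈ 6.2 × 5.371 ≈ 33.3 kt.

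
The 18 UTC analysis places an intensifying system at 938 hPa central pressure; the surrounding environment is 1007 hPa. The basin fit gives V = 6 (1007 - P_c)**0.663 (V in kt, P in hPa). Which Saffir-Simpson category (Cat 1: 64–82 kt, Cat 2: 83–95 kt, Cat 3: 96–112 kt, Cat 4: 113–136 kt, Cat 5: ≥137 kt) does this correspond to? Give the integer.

3

ΔP = 1007 − 938 = 69 hPa.
V ≈ 6 × 69^0.663 = 6 × 16.56 ≈ 99 kt.
99 kt falls in the Category 3 band.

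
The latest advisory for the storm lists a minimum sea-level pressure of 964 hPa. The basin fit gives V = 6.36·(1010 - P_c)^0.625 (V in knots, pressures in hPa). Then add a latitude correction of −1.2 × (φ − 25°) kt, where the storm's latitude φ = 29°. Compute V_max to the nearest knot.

ΔP = 1010 − 964 = 46 hPa.
46^0.625 ≈ 10.945.
V ≈ 6.36 × 10.945 ≈ 69.6 kt.
Latitude correction: −1.2 × (29 − 25) = -4.8 kt.
Corrected V ≈ 64.8 kt → 65 kt.

65 kt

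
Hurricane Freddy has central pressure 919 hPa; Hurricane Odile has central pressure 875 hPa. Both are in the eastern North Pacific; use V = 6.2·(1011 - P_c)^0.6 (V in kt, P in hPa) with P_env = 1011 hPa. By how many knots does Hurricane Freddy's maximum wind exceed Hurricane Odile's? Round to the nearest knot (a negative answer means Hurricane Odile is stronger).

Hurricane Freddy: ΔP = 92; V ≈ 6.2 × 92^0.6 ≈ 93.47 kt.
Hurricane Odile: ΔP = 136; V ≈ 6.2 × 136^0.6 ≈ 118.17 kt.
Difference ≈ 93.47 − 118.17 = -24.70 → -25 kt.

-25 kt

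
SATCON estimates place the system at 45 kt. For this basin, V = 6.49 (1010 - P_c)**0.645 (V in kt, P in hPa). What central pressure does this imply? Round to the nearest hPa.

ΔP = (V / 6.49)^(1/0.645) = (45/6.49)^1.550.
45/6.49 = 6.934; 6.934^1.550 ≈ 20.13 hPa.
P_c = 1010 − 20.13 = 989.87 ≈ 990 hPa.

990 hPa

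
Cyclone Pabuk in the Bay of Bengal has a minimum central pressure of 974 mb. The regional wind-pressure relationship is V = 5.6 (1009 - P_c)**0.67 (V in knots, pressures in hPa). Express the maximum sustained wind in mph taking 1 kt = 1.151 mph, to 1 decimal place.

ΔP = 1009 − 974 = 35 mb.
V ≈ 5.6 × 35^0.67 = 5.6 × 10.827 ≈ 60.634 kt.
60.634 × 1.151 ≈ 69.79 mph → 69.8 mph.

69.8 mph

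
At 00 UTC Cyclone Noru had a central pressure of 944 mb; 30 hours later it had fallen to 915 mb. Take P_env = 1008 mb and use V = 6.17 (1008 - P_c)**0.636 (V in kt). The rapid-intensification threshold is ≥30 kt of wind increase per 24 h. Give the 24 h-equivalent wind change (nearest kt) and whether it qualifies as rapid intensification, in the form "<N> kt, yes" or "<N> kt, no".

19 kt, no

V₁: ΔP = 64, V ≈ 6.17 × 64^0.636 ≈ 86.90 kt.
V₂: ΔP = 93, V ≈ 6.17 × 93^0.636 ≈ 110.21 kt.
ΔV over 30 h = 23.31 kt → 24 h equivalent = 23.31 × 24/30 ≈ 18.65 kt.
19 kt < 30 kt ⇒ not rapid intensification.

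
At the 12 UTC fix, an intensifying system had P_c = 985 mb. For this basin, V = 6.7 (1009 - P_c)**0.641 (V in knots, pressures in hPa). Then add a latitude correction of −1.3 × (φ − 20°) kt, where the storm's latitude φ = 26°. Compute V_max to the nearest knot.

44 kt

ΔP = 1009 − 985 = 24 mb.
24^0.641 ≈ 7.669.
V ≈ 6.7 × 7.669 ≈ 51.4 kt.
Latitude correction: −1.3 × (26 − 20) = -7.8 kt.
Corrected V ≈ 43.6 kt → 44 kt.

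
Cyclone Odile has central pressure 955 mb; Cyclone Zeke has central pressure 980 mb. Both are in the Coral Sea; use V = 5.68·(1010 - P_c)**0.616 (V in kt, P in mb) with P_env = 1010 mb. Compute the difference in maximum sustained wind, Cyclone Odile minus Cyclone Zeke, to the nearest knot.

Cyclone Odile: ΔP = 55; V ≈ 5.68 × 55^0.616 ≈ 67.05 kt.
Cyclone Zeke: ΔP = 30; V ≈ 5.68 × 30^0.616 ≈ 46.16 kt.
Difference ≈ 67.05 − 46.16 = 20.89 → 21 kt.

21 kt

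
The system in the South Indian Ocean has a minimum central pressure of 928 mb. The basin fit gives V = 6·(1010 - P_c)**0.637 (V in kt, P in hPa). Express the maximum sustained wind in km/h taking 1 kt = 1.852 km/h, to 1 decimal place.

ΔP = 1010 − 928 = 82 mb.
V ≈ 6 × 82^0.637 = 6 × 16.561 ≈ 99.369 kt.
99.369 × 1.852 ≈ 184.03 km/h → 184.0 km/h.

184.0 km/h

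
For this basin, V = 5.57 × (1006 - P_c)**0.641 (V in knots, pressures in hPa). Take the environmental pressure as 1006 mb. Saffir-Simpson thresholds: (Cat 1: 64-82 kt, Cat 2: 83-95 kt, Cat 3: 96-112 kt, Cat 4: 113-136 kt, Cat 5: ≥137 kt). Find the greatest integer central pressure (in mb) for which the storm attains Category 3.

921 mb

Category 3 begins at V = 96 kt.
Required ΔP = (96/5.57)^(1/0.641) = 17.235^1.560 ≈ 84.90 mb.
P_c ≤ 1006 − 84.90 = 921.10, so the highest integer P_c is 921 mb.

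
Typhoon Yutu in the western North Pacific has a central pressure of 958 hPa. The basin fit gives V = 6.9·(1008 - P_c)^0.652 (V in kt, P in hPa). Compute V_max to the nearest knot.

88 kt

ΔP = 1008 − 958 = 50 hPa.
50^0.652 ≈ 12.815.
V ≈ 6.9 × 12.815 ≈ 88.4 kt.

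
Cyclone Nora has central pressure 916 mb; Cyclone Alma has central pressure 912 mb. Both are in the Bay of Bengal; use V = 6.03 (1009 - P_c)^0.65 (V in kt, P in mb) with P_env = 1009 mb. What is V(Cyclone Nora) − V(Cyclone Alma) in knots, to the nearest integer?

-3 kt

Cyclone Nora: ΔP = 93; V ≈ 6.03 × 93^0.65 ≈ 114.77 kt.
Cyclone Alma: ΔP = 97; V ≈ 6.03 × 97^0.65 ≈ 117.96 kt.
Difference ≈ 114.77 − 117.96 = -3.19 → -3 kt.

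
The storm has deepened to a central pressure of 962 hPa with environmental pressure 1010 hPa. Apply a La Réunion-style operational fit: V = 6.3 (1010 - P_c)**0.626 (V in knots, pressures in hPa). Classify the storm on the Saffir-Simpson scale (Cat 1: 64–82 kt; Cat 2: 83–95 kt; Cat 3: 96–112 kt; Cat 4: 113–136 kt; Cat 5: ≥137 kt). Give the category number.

ΔP = 1010 − 962 = 48 hPa.
V ≈ 6.3 × 48^0.626 = 6.3 × 11.28 ≈ 71 kt.
71 kt falls in the Category 1 band.

1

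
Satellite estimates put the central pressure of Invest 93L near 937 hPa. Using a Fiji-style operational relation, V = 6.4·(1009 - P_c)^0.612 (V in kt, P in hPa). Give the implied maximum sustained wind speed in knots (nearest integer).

88 kt

ΔP = 1009 − 937 = 72 hPa.
72^0.612 ≈ 13.699.
V ≈ 6.4 × 13.699 ≈ 87.7 kt.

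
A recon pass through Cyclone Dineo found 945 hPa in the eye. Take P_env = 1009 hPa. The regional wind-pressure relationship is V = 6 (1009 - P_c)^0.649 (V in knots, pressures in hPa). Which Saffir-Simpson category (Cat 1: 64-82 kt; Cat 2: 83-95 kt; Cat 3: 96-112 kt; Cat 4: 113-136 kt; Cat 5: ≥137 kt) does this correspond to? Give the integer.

2

ΔP = 1009 − 945 = 64 hPa.
V ≈ 6 × 64^0.649 = 6 × 14.87 ≈ 89 kt.
89 kt falls in the Category 2 band.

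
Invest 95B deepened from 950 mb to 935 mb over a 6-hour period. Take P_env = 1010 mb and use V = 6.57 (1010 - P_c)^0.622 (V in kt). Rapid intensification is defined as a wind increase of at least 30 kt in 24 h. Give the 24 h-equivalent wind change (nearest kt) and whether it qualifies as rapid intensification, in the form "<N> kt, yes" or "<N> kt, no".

V₁: ΔP = 60, V ≈ 6.57 × 60^0.622 ≈ 83.86 kt.
V₂: ΔP = 75, V ≈ 6.57 × 75^0.622 ≈ 96.35 kt.
ΔV over 6 h = 12.49 kt → 24 h equivalent = 12.49 × 24/6 ≈ 49.96 kt.
50 kt ≥ 30 kt ⇒ rapid intensification.

50 kt, yes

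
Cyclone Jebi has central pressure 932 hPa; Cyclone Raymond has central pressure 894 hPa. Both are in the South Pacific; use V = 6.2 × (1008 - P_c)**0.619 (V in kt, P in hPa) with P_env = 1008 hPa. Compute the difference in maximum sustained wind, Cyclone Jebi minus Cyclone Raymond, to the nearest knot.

-26 kt

Cyclone Jebi: ΔP = 76; V ≈ 6.2 × 76^0.619 ≈ 90.49 kt.
Cyclone Raymond: ΔP = 114; V ≈ 6.2 × 114^0.619 ≈ 116.31 kt.
Difference ≈ 90.49 − 116.31 = -25.82 → -26 kt.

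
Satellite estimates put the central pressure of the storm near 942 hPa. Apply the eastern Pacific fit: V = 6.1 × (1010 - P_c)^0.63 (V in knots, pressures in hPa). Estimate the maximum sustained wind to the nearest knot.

87 kt

ΔP = 1010 − 942 = 68 hPa.
68^0.63 ≈ 14.272.
V ≈ 6.1 × 14.272 ≈ 87.1 kt.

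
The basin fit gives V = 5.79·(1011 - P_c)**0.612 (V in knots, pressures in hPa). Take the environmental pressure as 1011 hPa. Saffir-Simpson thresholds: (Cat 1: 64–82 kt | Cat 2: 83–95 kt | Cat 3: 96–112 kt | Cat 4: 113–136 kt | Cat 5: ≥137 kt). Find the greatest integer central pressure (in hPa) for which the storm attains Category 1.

Category 1 begins at V = 64 kt.
Required ΔP = (64/5.79)^(1/0.612) = 11.054^1.634 ≈ 50.71 hPa.
P_c ≤ 1011 − 50.71 = 960.29, so the highest integer P_c is 960 hPa.

960 hPa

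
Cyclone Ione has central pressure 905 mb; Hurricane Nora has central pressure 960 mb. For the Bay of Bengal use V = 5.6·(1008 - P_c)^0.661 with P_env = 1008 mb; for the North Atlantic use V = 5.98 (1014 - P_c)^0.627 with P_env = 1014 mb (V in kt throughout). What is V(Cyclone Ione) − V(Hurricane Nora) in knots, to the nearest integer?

Cyclone Ione: ΔP = 103; V ≈ 5.6 × 103^0.661 ≈ 119.86 kt.
Hurricane Nora: ΔP = 54; V ≈ 5.98 × 54^0.627 ≈ 72.93 kt.
Difference ≈ 119.86 − 72.93 = 46.93 → 47 kt.

47 kt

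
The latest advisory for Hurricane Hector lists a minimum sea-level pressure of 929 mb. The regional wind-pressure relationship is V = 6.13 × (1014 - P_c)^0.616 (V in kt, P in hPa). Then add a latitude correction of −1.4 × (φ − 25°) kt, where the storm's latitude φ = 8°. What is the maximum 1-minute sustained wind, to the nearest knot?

ΔP = 1014 − 929 = 85 mb.
85^0.616 ≈ 15.436.
V ≈ 6.13 × 15.436 ≈ 94.6 kt.
Latitude correction: −1.4 × (8 − 25) = 23.8 kt.
Corrected V ≈ 118.4 kt → 118 kt.

118 kt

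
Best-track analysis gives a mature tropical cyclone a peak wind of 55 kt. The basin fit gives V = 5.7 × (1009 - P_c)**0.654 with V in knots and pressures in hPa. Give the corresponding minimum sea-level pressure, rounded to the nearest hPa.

977 hPa

ΔP = (V / 5.7)^(1/0.654) = (55/5.7)^1.529.
55/5.7 = 9.649; 9.649^1.529 ≈ 32.01 hPa.
P_c = 1009 − 32.01 = 976.99 ≈ 977 hPa.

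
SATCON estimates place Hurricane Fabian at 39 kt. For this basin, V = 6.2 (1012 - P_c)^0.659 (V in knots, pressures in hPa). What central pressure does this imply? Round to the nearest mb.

ΔP = (V / 6.2)^(1/0.659) = (39/6.2)^1.517.
39/6.2 = 6.290; 6.290^1.517 ≈ 16.29 mb.
P_c = 1012 − 16.29 = 995.71 ≈ 996 mb.

996 mb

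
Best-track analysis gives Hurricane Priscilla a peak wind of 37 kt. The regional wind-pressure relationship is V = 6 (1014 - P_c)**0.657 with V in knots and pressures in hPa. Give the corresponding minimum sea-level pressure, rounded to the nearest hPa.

ΔP = (V / 6)^(1/0.657) = (37/6)^1.522.
37/6 = 6.167; 6.167^1.522 ≈ 15.94 hPa.
P_c = 1014 − 15.94 = 998.06 ≈ 998 hPa.

998 hPa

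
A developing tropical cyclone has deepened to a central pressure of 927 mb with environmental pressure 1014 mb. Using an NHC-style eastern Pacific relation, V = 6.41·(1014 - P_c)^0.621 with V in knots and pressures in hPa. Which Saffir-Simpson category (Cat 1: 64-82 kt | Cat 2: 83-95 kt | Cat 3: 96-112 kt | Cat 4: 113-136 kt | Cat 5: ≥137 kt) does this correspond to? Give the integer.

ΔP = 1014 − 927 = 87 mb.
V ≈ 6.41 × 87^0.621 = 6.41 × 16.01 ≈ 103 kt.
103 kt falls in the Category 3 band.

3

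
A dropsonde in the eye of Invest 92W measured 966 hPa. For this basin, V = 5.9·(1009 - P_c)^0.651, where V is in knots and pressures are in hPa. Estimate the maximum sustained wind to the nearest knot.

68 kt

ΔP = 1009 − 966 = 43 hPa.
43^0.651 ≈ 11.571.
V ≈ 5.9 × 11.571 ≈ 68.3 kt.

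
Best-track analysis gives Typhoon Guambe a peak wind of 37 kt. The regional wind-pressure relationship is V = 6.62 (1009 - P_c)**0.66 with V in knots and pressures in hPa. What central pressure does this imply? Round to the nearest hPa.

ΔP = (V / 6.62)^(1/0.66) = (37/6.62)^1.515.
37/6.62 = 5.589; 5.589^1.515 ≈ 13.56 hPa.
P_c = 1009 − 13.56 = 995.44 ≈ 995 hPa.

995 hPa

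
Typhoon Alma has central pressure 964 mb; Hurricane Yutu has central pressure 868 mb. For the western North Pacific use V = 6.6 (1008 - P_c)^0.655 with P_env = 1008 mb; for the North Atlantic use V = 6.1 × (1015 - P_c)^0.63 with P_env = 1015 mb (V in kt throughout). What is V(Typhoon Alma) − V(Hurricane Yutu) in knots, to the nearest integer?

Typhoon Alma: ΔP = 44; V ≈ 6.6 × 44^0.655 ≈ 78.71 kt.
Hurricane Yutu: ΔP = 147; V ≈ 6.1 × 147^0.63 ≈ 141.49 kt.
Difference ≈ 78.71 − 141.49 = -62.78 → -63 kt.

-63 kt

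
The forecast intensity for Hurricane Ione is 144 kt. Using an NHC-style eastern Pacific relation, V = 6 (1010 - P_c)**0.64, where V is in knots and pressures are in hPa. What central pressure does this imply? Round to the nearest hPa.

867 hPa

ΔP = (V / 6)^(1/0.64) = (144/6)^1.562.
144/6 = 24.000; 24.000^1.562 ≈ 143.41 hPa.
P_c = 1010 − 143.41 = 866.59 ≈ 867 hPa.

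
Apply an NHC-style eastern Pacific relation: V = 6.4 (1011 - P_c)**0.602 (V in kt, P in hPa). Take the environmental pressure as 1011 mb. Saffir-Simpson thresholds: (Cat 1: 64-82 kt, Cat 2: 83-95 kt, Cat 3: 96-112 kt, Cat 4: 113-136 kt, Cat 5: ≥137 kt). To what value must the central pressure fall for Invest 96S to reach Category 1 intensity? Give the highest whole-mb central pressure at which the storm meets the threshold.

Category 1 begins at V = 64 kt.
Required ΔP = (64/6.4)^(1/0.602) = 10.000^1.661 ≈ 45.83 mb.
P_c ≤ 1011 − 45.83 = 965.17, so the highest integer P_c is 965 mb.

965 mb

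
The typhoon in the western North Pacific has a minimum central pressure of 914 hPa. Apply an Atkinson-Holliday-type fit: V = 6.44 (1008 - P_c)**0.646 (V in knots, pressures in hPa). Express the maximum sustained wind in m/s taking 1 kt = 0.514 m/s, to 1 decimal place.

ΔP = 1008 − 914 = 94 hPa.
V ≈ 6.44 × 94^0.646 = 6.44 × 18.821 ≈ 121.207 kt.
121.207 × 0.514 ≈ 62.30 m/s → 62.3 m/s.

62.3 m/s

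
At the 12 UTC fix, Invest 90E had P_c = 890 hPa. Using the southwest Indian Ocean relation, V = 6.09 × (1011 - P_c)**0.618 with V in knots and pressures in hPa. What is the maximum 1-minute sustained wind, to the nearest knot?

118 kt

ΔP = 1011 − 890 = 121 hPa.
121^0.618 ≈ 19.371.
V ≈ 6.09 × 19.371 ≈ 118.0 kt.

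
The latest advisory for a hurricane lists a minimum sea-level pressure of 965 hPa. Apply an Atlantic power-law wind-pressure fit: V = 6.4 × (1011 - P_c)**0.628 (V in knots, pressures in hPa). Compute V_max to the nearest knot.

ΔP = 1011 − 965 = 46 hPa.
46^0.628 ≈ 11.072.
V ≈ 6.4 × 11.072 ≈ 70.9 kt.

71 kt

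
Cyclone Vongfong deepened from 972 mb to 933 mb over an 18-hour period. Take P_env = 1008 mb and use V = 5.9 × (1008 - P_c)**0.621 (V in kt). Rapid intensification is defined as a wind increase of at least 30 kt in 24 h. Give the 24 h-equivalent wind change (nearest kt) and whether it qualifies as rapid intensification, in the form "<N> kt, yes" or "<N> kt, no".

42 kt, yes

V₁: ΔP = 36, V ≈ 5.9 × 36^0.621 ≈ 54.62 kt.
V₂: ΔP = 75, V ≈ 5.9 × 75^0.621 ≈ 86.15 kt.
ΔV over 18 h = 31.53 kt → 24 h equivalent = 31.53 × 24/18 ≈ 42.04 kt.
42 kt ≥ 30 kt ⇒ rapid intensification.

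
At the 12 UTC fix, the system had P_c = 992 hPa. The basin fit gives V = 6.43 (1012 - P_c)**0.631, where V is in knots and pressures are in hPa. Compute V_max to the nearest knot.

43 kt

ΔP = 1012 − 992 = 20 hPa.
20^0.631 ≈ 6.621.
V ≈ 6.43 × 6.621 ≈ 42.6 kt.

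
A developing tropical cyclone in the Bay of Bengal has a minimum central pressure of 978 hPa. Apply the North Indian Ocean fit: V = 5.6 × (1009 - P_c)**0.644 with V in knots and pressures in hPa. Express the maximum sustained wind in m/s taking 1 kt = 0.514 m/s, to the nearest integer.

26 m/s

ΔP = 1009 − 978 = 31 hPa.
V ≈ 5.6 × 31^0.644 = 5.6 × 9.129 ≈ 51.124 kt.
51.124 × 0.514 ≈ 26.28 m/s → 26 m/s.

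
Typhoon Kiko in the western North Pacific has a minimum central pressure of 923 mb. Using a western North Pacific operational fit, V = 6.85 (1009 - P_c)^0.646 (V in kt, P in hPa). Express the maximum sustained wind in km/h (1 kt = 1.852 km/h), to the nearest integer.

225 km/h

ΔP = 1009 − 923 = 86 mb.
V ≈ 6.85 × 86^0.646 = 6.85 × 17.770 ≈ 121.724 kt.
121.724 × 1.852 ≈ 225.43 km/h → 225 km/h.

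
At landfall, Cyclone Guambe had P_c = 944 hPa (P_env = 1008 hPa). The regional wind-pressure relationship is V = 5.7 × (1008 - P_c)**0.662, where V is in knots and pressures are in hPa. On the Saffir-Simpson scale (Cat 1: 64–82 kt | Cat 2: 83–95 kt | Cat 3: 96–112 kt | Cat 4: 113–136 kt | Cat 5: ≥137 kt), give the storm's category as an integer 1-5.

2

ΔP = 1008 − 944 = 64 hPa.
V ≈ 5.7 × 64^0.662 = 5.7 × 15.69 ≈ 89 kt.
89 kt falls in the Category 2 band.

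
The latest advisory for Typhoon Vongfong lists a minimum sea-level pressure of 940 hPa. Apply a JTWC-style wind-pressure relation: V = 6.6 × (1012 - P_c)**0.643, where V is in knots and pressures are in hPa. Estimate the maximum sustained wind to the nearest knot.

103 kt

ΔP = 1012 − 940 = 72 hPa.
72^0.643 ≈ 15.641.
V ≈ 6.6 × 15.641 ≈ 103.2 kt.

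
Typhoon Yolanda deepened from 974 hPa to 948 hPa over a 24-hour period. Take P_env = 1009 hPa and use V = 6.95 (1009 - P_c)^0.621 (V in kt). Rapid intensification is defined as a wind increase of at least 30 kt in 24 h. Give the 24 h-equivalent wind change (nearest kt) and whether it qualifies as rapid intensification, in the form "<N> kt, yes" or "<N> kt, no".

26 kt, no

V₁: ΔP = 35, V ≈ 6.95 × 35^0.621 ≈ 63.22 kt.
V₂: ΔP = 61, V ≈ 6.95 × 61^0.621 ≈ 89.26 kt.
ΔV over 24 h = 26.04 kt → 24 h equivalent = 26.04 × 24/24 ≈ 26.04 kt.
26 kt < 30 kt ⇒ not rapid intensification.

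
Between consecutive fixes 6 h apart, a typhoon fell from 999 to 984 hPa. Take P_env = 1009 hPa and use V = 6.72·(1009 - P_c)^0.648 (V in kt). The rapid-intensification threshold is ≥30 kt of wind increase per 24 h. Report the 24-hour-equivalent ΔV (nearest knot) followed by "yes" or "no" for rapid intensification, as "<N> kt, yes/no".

V₁: ΔP = 10, V ≈ 6.72 × 10^0.648 ≈ 29.88 kt.
V₂: ΔP = 25, V ≈ 6.72 × 25^0.648 ≈ 54.10 kt.
ΔV over 6 h = 24.22 kt → 24 h equivalent = 24.22 × 24/6 ≈ 96.88 kt.
97 kt ≥ 30 kt ⇒ rapid intensification.

97 kt, yes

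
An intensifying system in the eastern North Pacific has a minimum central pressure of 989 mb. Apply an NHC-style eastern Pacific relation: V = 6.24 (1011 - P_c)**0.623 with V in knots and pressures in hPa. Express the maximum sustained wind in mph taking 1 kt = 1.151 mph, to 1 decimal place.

49.3 mph

ΔP = 1011 − 989 = 22 mb.
V ≈ 6.24 × 22^0.623 = 6.24 × 6.860 ≈ 42.807 kt.
42.807 × 1.151 ≈ 49.27 mph → 49.3 mph.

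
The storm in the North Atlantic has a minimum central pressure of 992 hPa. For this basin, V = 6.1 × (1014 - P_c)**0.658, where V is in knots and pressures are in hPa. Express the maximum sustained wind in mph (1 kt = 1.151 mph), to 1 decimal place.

ΔP = 1014 − 992 = 22 hPa.
V ≈ 6.1 × 22^0.658 = 6.1 × 7.644 ≈ 46.628 kt.
46.628 × 1.151 ≈ 53.67 mph → 53.7 mph.

53.7 mph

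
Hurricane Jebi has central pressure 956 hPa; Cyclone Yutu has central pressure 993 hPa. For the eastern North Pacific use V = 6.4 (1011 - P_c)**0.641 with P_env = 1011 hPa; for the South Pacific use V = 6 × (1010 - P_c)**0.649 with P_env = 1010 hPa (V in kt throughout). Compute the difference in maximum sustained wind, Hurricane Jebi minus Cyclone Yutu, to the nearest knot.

46 kt

Hurricane Jebi: ΔP = 55; V ≈ 6.4 × 55^0.641 ≈ 83.51 kt.
Cyclone Yutu: ΔP = 17; V ≈ 6 × 17^0.649 ≈ 37.73 kt.
Difference ≈ 83.51 − 37.73 = 45.78 → 46 kt.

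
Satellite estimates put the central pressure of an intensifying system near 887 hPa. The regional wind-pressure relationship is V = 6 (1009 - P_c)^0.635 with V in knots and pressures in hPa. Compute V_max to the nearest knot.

127 kt

ΔP = 1009 − 887 = 122 hPa.
122^0.635 ≈ 21.127.
V ≈ 6 × 21.127 ≈ 126.8 kt.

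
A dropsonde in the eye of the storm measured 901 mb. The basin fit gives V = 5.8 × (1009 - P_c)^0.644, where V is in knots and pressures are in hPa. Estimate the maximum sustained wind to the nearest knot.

118 kt

ΔP = 1009 − 901 = 108 mb.
108^0.644 ≈ 20.395.
V ≈ 5.8 × 20.395 ≈ 118.3 kt.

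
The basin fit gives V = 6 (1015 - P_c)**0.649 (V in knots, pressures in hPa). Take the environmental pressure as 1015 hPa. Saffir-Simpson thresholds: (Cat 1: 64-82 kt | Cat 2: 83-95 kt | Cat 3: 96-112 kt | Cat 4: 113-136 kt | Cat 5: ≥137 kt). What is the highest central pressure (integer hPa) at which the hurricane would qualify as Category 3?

943 hPa

Category 3 begins at V = 96 kt.
Required ΔP = (96/6)^(1/0.649) = 16.000^1.541 ≈ 71.67 hPa.
P_c ≤ 1015 − 71.67 = 943.33, so the highest integer P_c is 943 hPa.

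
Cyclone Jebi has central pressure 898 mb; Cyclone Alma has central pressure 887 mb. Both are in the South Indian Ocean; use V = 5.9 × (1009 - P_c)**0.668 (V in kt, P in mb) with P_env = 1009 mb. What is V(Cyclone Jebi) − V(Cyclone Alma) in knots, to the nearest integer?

-9 kt

Cyclone Jebi: ΔP = 111; V ≈ 5.9 × 111^0.668 ≈ 137.13 kt.
Cyclone Alma: ΔP = 122; V ≈ 5.9 × 122^0.668 ≈ 146.06 kt.
Difference ≈ 137.13 − 146.06 = -8.93 → -9 kt.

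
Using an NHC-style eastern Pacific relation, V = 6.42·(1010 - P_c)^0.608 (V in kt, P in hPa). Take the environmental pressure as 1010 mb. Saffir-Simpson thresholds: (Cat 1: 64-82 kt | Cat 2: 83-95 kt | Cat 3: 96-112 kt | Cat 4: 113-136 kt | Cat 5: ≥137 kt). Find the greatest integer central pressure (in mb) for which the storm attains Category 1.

966 mb

Category 1 begins at V = 64 kt.
Required ΔP = (64/6.42)^(1/0.608) = 9.969^1.645 ≈ 43.90 mb.
P_c ≤ 1010 − 43.90 = 966.10, so the highest integer P_c is 966 mb.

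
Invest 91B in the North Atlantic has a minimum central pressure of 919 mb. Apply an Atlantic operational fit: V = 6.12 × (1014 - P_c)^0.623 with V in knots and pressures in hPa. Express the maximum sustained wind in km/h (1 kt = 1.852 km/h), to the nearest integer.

193 km/h

ΔP = 1014 − 919 = 95 mb.
V ≈ 6.12 × 95^0.623 = 6.12 × 17.066 ≈ 104.442 kt.
104.442 × 1.852 ≈ 193.43 km/h → 193 km/h.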